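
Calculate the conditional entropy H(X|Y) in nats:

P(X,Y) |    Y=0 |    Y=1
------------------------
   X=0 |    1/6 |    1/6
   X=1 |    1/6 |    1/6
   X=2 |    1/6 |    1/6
1.0986 nats

Using the chain rule: H(X|Y) = H(X,Y) - H(Y)

First, compute H(X,Y) = 1.7918 nats

Marginal P(Y) = (1/2, 1/2)
H(Y) = 0.6931 nats

H(X|Y) = H(X,Y) - H(Y) = 1.7918 - 0.6931 = 1.0986 nats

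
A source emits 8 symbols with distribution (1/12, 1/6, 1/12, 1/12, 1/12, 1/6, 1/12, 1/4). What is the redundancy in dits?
0.0435 dits

Redundancy measures how far a source is from maximum entropy:
R = H_max - H(X)

Maximum entropy for 8 symbols: H_max = log_10(8) = 0.9031 dits
Actual entropy: H(X) = 0.8596 dits
Redundancy: R = 0.9031 - 0.8596 = 0.0435 dits

This redundancy represents potential for compression: the source could be compressed by 0.0435 dits per symbol.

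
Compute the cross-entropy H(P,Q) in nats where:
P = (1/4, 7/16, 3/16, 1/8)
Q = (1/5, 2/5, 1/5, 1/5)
1.3062 nats

Cross-entropy: H(P,Q) = -Σ p(x) log q(x)

Alternatively: H(P,Q) = H(P) + D_KL(P||Q)
H(P) = 1.2820 nats
D_KL(P||Q) = 0.0241 nats

H(P,Q) = 1.2820 + 0.0241 = 1.3062 nats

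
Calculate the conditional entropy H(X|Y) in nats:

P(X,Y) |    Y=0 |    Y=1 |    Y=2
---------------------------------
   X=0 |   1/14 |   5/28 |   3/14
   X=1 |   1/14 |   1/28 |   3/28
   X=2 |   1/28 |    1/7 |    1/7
1.0165 nats

Using the chain rule: H(X|Y) = H(X,Y) - H(Y)

First, compute H(X,Y) = 2.0480 nats

Marginal P(Y) = (5/28, 5/14, 13/28)
H(Y) = 1.0316 nats

H(X|Y) = H(X,Y) - H(Y) = 2.0480 - 1.0316 = 1.0165 nats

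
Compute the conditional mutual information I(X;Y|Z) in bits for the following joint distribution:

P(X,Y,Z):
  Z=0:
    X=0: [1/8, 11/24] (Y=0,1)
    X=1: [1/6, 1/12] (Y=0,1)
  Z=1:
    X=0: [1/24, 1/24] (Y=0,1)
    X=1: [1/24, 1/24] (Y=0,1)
0.1116 bits

Conditional mutual information: I(X;Y|Z) = H(X|Z) + H(Y|Z) - H(X,Y|Z)

H(Z) = 0.6500
H(X,Z) = 1.5511 → H(X|Z) = 0.9011
H(Y,Z) = 1.5951 → H(Y|Z) = 0.9451
H(X,Y,Z) = 2.3846 → H(X,Y|Z) = 1.7346

I(X;Y|Z) = 0.9011 + 0.9451 - 1.7346 = 0.1116 bits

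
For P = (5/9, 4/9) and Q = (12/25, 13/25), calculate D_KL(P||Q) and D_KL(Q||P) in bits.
D_KL(P||Q) = 0.0165, D_KL(Q||P) = 0.0166

KL divergence is not symmetric: D_KL(P||Q) ≠ D_KL(Q||P) in general.

D_KL(P||Q) = 0.0165 bits
D_KL(Q||P) = 0.0166 bits

No, they are not equal!

This asymmetry is why KL divergence is not a true distance metric.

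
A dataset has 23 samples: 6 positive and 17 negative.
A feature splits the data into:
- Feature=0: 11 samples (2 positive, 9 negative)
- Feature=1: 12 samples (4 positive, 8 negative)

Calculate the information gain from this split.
0.0218 bits

Information Gain = H(Y) - H(Y|Feature)

Before split:
P(positive) = 6/23 = 0.2609
H(Y) = 0.8281 bits

After split:
Feature=0: H = 0.6840 bits (weight = 11/23)
Feature=1: H = 0.9183 bits (weight = 12/23)
H(Y|Feature) = (11/23)×0.6840 + (12/23)×0.9183 = 0.8063 bits

Information Gain = 0.8281 - 0.8063 = 0.0218 bits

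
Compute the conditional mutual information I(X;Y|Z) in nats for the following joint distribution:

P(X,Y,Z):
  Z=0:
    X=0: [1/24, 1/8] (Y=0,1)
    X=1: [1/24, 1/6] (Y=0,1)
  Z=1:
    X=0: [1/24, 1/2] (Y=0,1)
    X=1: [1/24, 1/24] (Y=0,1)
0.0414 nats

Conditional mutual information: I(X;Y|Z) = H(X|Z) + H(Y|Z) - H(X,Y|Z)

H(Z) = 0.6616
H(X,Z) = 1.1646 → H(X|Z) = 0.5030
H(Y,Z) = 1.1056 → H(Y|Z) = 0.4441
H(X,Y,Z) = 1.5672 → H(X,Y|Z) = 0.9057

I(X;Y|Z) = 0.5030 + 0.4441 - 0.9057 = 0.0414 nats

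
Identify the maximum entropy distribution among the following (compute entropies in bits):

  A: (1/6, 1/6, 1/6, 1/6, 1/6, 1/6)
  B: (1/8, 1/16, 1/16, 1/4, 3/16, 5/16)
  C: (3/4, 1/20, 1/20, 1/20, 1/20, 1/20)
A

For a discrete distribution over n outcomes, entropy is maximized by the uniform distribution.

Computing entropies:
H(A) = 2.5850 bits
H(B) = 2.3522 bits
H(C) = 1.3918 bits

The uniform distribution (where all probabilities equal 1/6) achieves the maximum entropy of log_2(6) = 2.5850 bits.

Distribution A has the highest entropy.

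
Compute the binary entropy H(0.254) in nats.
0.5667 nats

The binary entropy function is:
H(p) = -p log(p) - (1-p) log(1-p)

H(0.254) = -0.254 × log_e(0.254) - 0.746 × log_e(0.746)
H(0.254) = 0.5667 nats

Note: Binary entropy is maximized at p=0.5 (H=1 bit) and minimized at p=0 or p=1 (H=0).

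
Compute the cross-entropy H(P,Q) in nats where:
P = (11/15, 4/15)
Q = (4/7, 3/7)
0.6363 nats

Cross-entropy: H(P,Q) = -Σ p(x) log q(x)

Alternatively: H(P,Q) = H(P) + D_KL(P||Q)
H(P) = 0.5799 nats
D_KL(P||Q) = 0.0564 nats

H(P,Q) = 0.5799 + 0.0564 = 0.6363 nats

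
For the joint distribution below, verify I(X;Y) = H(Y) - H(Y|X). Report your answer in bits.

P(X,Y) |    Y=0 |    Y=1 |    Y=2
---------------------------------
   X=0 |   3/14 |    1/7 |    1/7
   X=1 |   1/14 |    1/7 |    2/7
I(X;Y) = 0.0889 bits

Mutual information has multiple equivalent forms:
- I(X;Y) = H(X) - H(X|Y)
- I(X;Y) = H(Y) - H(Y|X)
- I(X;Y) = H(X) + H(Y) - H(X,Y)

Computing all quantities:
H(X) = 1.0000, H(Y) = 1.5567, H(X,Y) = 2.4677
H(X|Y) = 0.9111, H(Y|X) = 1.4677

Verification:
H(X) - H(X|Y) = 1.0000 - 0.9111 = 0.0889
H(Y) - H(Y|X) = 1.5567 - 1.4677 = 0.0889
H(X) + H(Y) - H(X,Y) = 1.0000 + 1.5567 - 2.4677 = 0.0889

All forms give I(X;Y) = 0.0889 bits. ✓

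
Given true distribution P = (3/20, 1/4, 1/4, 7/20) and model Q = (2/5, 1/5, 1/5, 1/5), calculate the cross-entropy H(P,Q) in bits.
2.1719 bits

Cross-entropy: H(P,Q) = -Σ p(x) log q(x)

Alternatively: H(P,Q) = H(P) + D_KL(P||Q)
H(P) = 1.9406 bits
D_KL(P||Q) = 0.2313 bits

H(P,Q) = 1.9406 + 0.2313 = 2.1719 bits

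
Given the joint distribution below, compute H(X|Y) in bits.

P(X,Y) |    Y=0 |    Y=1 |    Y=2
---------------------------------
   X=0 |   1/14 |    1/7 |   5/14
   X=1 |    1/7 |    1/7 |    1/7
0.9141 bits

Using the chain rule: H(X|Y) = H(X,Y) - H(Y)

First, compute H(X,Y) = 2.4067 bits

Marginal P(Y) = (3/14, 2/7, 1/2)
H(Y) = 1.4926 bits

H(X|Y) = H(X,Y) - H(Y) = 2.4067 - 1.4926 = 0.9141 bits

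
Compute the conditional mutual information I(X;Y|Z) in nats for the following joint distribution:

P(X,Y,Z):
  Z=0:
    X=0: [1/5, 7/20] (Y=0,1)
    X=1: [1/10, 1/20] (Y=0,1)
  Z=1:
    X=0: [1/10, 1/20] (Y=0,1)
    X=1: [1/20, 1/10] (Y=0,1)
0.0390 nats

Conditional mutual information: I(X;Y|Z) = H(X|Z) + H(Y|Z) - H(X,Y|Z)

H(Z) = 0.6109
H(X,Z) = 1.1825 → H(X|Z) = 0.5717
H(Y,Z) = 1.2968 → H(Y|Z) = 0.6860
H(X,Y,Z) = 1.8295 → H(X,Y|Z) = 1.2186

I(X;Y|Z) = 0.5717 + 0.6860 - 1.2186 = 0.0390 nats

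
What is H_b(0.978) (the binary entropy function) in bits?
0.1525 bits

The binary entropy function is:
H(p) = -p log(p) - (1-p) log(1-p)

H(0.978) = -0.978 × log_2(0.978) - 0.022 × log_2(0.022)
H(0.978) = 0.1525 bits

Note: Binary entropy is maximized at p=0.5 (H=1 bit) and minimized at p=0 or p=1 (H=0).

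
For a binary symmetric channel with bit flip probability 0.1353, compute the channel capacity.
0.4282 bits

For a binary symmetric channel (BSC) with error probability p:
Capacity C = 1 - H(p) bits per symbol

where H(p) = -p log₂(p) - (1-p) log₂(1-p) is the binary entropy function.

H(0.1353) = 0.5718 bits
C = 1 - 0.5718 = 0.4282 bits per symbol

This means we can reliably transmit up to 0.4282 bits of information per channel use.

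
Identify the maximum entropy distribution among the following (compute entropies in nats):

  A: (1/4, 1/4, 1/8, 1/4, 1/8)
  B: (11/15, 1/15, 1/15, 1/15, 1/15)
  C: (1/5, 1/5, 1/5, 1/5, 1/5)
C

For a discrete distribution over n outcomes, entropy is maximized by the uniform distribution.

Computing entropies:
H(A) = 1.5596 nats
H(B) = 0.9496 nats
H(C) = 1.6094 nats

The uniform distribution (where all probabilities equal 1/5) achieves the maximum entropy of log_e(5) = 1.6094 nats.

Distribution C has the highest entropy.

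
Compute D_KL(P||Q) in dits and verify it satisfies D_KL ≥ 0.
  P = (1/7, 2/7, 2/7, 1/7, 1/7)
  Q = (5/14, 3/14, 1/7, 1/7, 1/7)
0.0649 dits

KL divergence satisfies the Gibbs inequality: D_KL(P||Q) ≥ 0 for all distributions P, Q.

D_KL(P||Q) = Σ p(x) log(p(x)/q(x))
Term by term:
  x=0: 1/7 × log_10[(1/7)/(5/14)] = -0.0568
  x=1: 2/7 × log_10[(2/7)/(3/14)] = 0.0357
  x=2: 2/7 × log_10[(2/7)/(1/7)] = 0.0860
  x=3: 1/7 × log_10[(1/7)/(1/7)] = 0.0000
  x=4: 1/7 × log_10[(1/7)/(1/7)] = 0.0000
D_KL(P||Q) = 0.0649 dits

D_KL(P||Q) = 0.0649 ≥ 0 ✓

This non-negativity is a fundamental property: relative entropy cannot be negative because it measures how different Q is from P.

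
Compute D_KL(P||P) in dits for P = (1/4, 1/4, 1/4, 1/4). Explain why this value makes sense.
0.0000 dits

KL divergence satisfies the Gibbs inequality: D_KL(P||Q) ≥ 0 for all distributions P, Q.

D_KL(P||Q) = Σ p(x) log(p(x)/q(x))
Each term is p(x) × log_10(p(x)/p(x)) = p(x) × log_10(1) = 0, so the sum is 0.
D_KL(P||Q) = 0.0000 dits

When P = Q, the KL divergence is exactly 0, as there is no 'divergence' between identical distributions.

This non-negativity is a fundamental property: relative entropy cannot be negative because it measures how different Q is from P.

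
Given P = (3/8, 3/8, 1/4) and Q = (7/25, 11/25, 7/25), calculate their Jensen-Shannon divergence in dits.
0.0022 dits

Jensen-Shannon divergence is:
JSD(P||Q) = 0.5 × D_KL(P||M) + 0.5 × D_KL(Q||M)
where M = 0.5 × (P + Q) is the mixture distribution.

M = 0.5 × (3/8, 3/8, 1/4) + 0.5 × (7/25, 11/25, 7/25) = (0.3275, 0.4075, 0.265)

D_KL(P||M) = 0.0022 dits
D_KL(Q||M) = 0.0023 dits

JSD(P||Q) = 0.5 × 0.0022 + 0.5 × 0.0023 = 0.0022 dits

Unlike KL divergence, JSD is symmetric and bounded: 0 ≤ JSD ≤ log(2).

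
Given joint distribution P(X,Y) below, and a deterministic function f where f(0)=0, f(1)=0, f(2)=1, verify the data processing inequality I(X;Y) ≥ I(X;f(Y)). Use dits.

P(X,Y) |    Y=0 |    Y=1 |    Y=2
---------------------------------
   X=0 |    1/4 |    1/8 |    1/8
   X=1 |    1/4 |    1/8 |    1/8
I(X;Y) = 0.0000, I(X;f(Y)) = 0.0000, inequality holds: 0.0000 ≥ 0.0000

Data Processing Inequality: For any Markov chain X → Y → Z, we have I(X;Y) ≥ I(X;Z).

Here Z = f(Y) is a deterministic function of Y, forming X → Y → Z.

Original I(X;Y) = 0.0000 dits

After applying f:
P(X,Z) where Z=f(Y):
- P(X,Z=0) = P(X,Y=0) + P(X,Y=1)
- P(X,Z=1) = P(X,Y=2)

I(X;Z) = I(X;f(Y)) = 0.0000 dits

Verification: 0.0000 ≥ 0.0000 ✓

Information cannot be created by processing; the function f can only lose information about X.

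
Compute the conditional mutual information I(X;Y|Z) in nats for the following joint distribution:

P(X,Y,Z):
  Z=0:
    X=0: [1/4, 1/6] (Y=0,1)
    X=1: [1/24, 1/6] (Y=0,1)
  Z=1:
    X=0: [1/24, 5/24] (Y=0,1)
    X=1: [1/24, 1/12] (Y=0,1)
0.0536 nats

Conditional mutual information: I(X;Y|Z) = H(X|Z) + H(Y|Z) - H(X,Y|Z)

H(Z) = 0.6616
H(X,Z) = 1.2981 → H(X|Z) = 0.6365
H(Y,Z) = 1.2920 → H(Y|Z) = 0.6305
H(X,Y,Z) = 1.8750 → H(X,Y|Z) = 1.2134

I(X;Y|Z) = 0.6365 + 0.6305 - 1.2134 = 0.0536 nats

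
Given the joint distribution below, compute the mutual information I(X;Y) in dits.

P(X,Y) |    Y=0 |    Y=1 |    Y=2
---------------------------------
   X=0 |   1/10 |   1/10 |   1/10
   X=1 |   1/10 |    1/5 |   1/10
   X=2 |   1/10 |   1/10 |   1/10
0.0060 dits

Mutual information: I(X;Y) = H(X) + H(Y) - H(X,Y)

Marginals:
P(X) = (3/10, 2/5, 3/10), H(X) = 0.4729 dits
P(Y) = (3/10, 2/5, 3/10), H(Y) = 0.4729 dits

Joint entropy: H(X,Y) = 0.9398 dits

I(X;Y) = 0.4729 + 0.4729 - 0.9398 = 0.0060 dits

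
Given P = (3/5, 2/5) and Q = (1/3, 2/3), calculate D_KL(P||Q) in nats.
0.1483 nats

KL divergence: D_KL(P||Q) = Σ p(x) log(p(x)/q(x))

Computing term by term:
  x=0: 3/5 × log_e[(3/5)/(1/3)] = 3/5 × 0.5878 = 0.3527
  x=1: 2/5 × log_e[(2/5)/(2/3)] = 2/5 × -0.5108 = -0.2043

D_KL(P||Q) = 0.1483 nats

Note: KL divergence is always non-negative and equals 0 iff P = Q.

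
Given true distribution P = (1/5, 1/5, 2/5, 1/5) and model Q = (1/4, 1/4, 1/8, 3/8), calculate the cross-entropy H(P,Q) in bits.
2.2830 bits

Cross-entropy: H(P,Q) = -Σ p(x) log q(x)

Alternatively: H(P,Q) = H(P) + D_KL(P||Q)
H(P) = 1.9219 bits
D_KL(P||Q) = 0.3611 bits

H(P,Q) = 1.9219 + 0.3611 = 2.2830 bits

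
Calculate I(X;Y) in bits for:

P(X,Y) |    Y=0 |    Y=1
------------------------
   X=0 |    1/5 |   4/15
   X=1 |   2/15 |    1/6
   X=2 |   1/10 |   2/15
0.0002 bits

Mutual information: I(X;Y) = H(X) + H(Y) - H(X,Y)

Marginals:
P(X) = (7/15, 3/10, 7/30), H(X) = 1.5241 bits
P(Y) = (13/30, 17/30), H(Y) = 0.9871 bits

Joint entropy: H(X,Y) = 2.5111 bits

I(X;Y) = 1.5241 + 0.9871 - 2.5111 = 0.0002 bits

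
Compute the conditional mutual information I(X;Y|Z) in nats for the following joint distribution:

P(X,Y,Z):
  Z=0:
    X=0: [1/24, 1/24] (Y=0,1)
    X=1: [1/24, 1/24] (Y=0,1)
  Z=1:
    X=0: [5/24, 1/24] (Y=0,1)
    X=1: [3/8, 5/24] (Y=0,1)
0.0162 nats

Conditional mutual information: I(X;Y|Z) = H(X|Z) + H(Y|Z) - H(X,Y|Z)

H(Z) = 0.4506
H(X,Z) = 1.0751 → H(X|Z) = 0.6246
H(Y,Z) = 1.0751 → H(Y|Z) = 0.6246
H(X,Y,Z) = 1.6835 → H(X,Y|Z) = 1.2329

I(X;Y|Z) = 0.6246 + 0.6246 - 1.2329 = 0.0162 nats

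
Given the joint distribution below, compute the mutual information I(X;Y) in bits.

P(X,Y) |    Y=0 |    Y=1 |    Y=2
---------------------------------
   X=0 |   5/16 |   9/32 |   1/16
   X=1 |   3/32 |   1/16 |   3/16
0.1738 bits

Mutual information: I(X;Y) = H(X) + H(Y) - H(X,Y)

Marginals:
P(X) = (21/32, 11/32), H(X) = 0.9284 bits
P(Y) = (13/32, 11/32, 1/4), H(Y) = 1.5575 bits

Joint entropy: H(X,Y) = 2.3121 bits

I(X;Y) = 0.9284 + 1.5575 - 2.3121 = 0.1738 bits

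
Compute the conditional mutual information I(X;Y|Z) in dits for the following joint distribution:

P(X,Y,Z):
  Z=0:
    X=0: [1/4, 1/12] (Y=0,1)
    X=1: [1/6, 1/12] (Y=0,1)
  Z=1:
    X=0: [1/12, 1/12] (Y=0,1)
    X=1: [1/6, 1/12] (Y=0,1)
0.0036 dits

Conditional mutual information: I(X;Y|Z) = H(X|Z) + H(Y|Z) - H(X,Y|Z)

H(Z) = 0.2950
H(X,Z) = 0.5898 → H(X|Z) = 0.2948
H(Y,Z) = 0.5683 → H(Y|Z) = 0.2734
H(X,Y,Z) = 0.8596 → H(X,Y|Z) = 0.5646

I(X;Y|Z) = 0.2948 + 0.2734 - 0.5646 = 0.0036 dits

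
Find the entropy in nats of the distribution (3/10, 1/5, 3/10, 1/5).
1.3662 nats

Shannon entropy is H(X) = -Σ p(x) log p(x).

For P = (3/10, 1/5, 3/10, 1/5):
H = -3/10 × log_e(3/10) -1/5 × log_e(1/5) -3/10 × log_e(3/10) -1/5 × log_e(1/5)
H = 1.3662 nats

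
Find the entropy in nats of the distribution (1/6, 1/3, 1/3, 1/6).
1.3297 nats

Shannon entropy is H(X) = -Σ p(x) log p(x).

For P = (1/6, 1/3, 1/3, 1/6):
H = -1/6 × log_e(1/6) -1/3 × log_e(1/3) -1/3 × log_e(1/3) -1/6 × log_e(1/6)
H = 1.3297 nats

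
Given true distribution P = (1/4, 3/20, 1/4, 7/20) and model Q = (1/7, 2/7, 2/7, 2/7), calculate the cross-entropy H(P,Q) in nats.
1.4260 nats

Cross-entropy: H(P,Q) = -Σ p(x) log q(x)

Alternatively: H(P,Q) = H(P) + D_KL(P||Q)
H(P) = 1.3452 nats
D_KL(P||Q) = 0.0809 nats

H(P,Q) = 1.3452 + 0.0809 = 1.4260 nats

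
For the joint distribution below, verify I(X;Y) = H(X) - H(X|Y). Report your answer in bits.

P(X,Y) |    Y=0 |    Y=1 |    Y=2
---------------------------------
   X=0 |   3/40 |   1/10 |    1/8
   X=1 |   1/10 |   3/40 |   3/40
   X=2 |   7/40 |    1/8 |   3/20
I(X;Y) = 0.0150 bits

Mutual information has multiple equivalent forms:
- I(X;Y) = H(X) - H(X|Y)
- I(X;Y) = H(Y) - H(Y|X)
- I(X;Y) = H(X) + H(Y) - H(X,Y)

Computing all quantities:
H(X) = 1.5395, H(Y) = 1.5813, H(X,Y) = 3.1058
H(X|Y) = 1.5245, H(Y|X) = 1.5663

Verification:
H(X) - H(X|Y) = 1.5395 - 1.5245 = 0.0150
H(Y) - H(Y|X) = 1.5813 - 1.5663 = 0.0150
H(X) + H(Y) - H(X,Y) = 1.5395 + 1.5813 - 3.1058 = 0.0150

All forms give I(X;Y) = 0.0150 bits. ✓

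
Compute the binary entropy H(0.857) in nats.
0.4104 nats

The binary entropy function is:
H(p) = -p log(p) - (1-p) log(1-p)

H(0.857) = -0.857 × log_e(0.857) - 0.143 × log_e(0.143)
H(0.857) = 0.4104 nats

Note: Binary entropy is maximized at p=0.5 (H=1 bit) and minimized at p=0 or p=1 (H=0).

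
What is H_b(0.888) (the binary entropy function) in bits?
0.5059 bits

The binary entropy function is:
H(p) = -p log(p) - (1-p) log(1-p)

H(0.888) = -0.888 × log_2(0.888) - 0.112 × log_2(0.112)
H(0.888) = 0.5059 bits

Note: Binary entropy is maximized at p=0.5 (H=1 bit) and minimized at p=0 or p=1 (H=0).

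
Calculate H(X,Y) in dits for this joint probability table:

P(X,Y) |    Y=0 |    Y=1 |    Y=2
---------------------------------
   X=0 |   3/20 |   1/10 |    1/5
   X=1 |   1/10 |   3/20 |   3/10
0.7438 dits

Joint entropy is H(X,Y) = -Σ_{x,y} p(x,y) log p(x,y).

Summing over all non-zero entries:
H(X,Y) = -[3/20·log_10(3/20) + 1/10·log_10(1/10) + 1/5·log_10(1/5) + 1/10·log_10(1/10) + 3/20·log_10(3/20) + 3/10·log_10(3/10)]
H(X,Y) = 0.7438 dits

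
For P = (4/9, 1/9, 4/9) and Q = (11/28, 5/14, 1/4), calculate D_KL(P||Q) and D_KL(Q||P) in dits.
D_KL(P||Q) = 0.0785, D_KL(Q||P) = 0.0976

KL divergence is not symmetric: D_KL(P||Q) ≠ D_KL(Q||P) in general.

D_KL(P||Q) = 0.0785 dits
D_KL(Q||P) = 0.0976 dits

No, they are not equal!

This asymmetry is why KL divergence is not a true distance metric.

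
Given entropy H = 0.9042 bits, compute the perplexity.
1.8715

Perplexity is 2^H (or exp(H) for natural log).

H = 0.9042 bits
Perplexity = 2^0.9042 = 1.8715

Interpretation: The model's uncertainty is equivalent to choosing uniformly among 1.9 options.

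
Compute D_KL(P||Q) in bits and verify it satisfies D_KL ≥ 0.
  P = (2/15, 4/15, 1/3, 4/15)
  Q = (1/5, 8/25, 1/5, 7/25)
0.0787 bits

KL divergence satisfies the Gibbs inequality: D_KL(P||Q) ≥ 0 for all distributions P, Q.

D_KL(P||Q) = Σ p(x) log(p(x)/q(x))
Term by term:
  x=0: 2/15 × log_2[(2/15)/(1/5)] = -0.0780
  x=1: 4/15 × log_2[(4/15)/(8/25)] = -0.0701
  x=2: 1/3 × log_2[(1/3)/(1/5)] = 0.2457
  x=3: 4/15 × log_2[(4/15)/(7/25)] = -0.0188
D_KL(P||Q) = 0.0787 bits

D_KL(P||Q) = 0.0787 ≥ 0 ✓

This non-negativity is a fundamental property: relative entropy cannot be negative because it measures how different Q is from P.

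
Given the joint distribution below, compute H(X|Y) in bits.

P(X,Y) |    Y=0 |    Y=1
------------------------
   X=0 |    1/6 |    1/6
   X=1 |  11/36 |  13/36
0.9172 bits

Using the chain rule: H(X|Y) = H(X,Y) - H(Y)

First, compute H(X,Y) = 1.9150 bits

Marginal P(Y) = (17/36, 19/36)
H(Y) = 0.9978 bits

H(X|Y) = H(X,Y) - H(Y) = 1.9150 - 0.9978 = 0.9172 bits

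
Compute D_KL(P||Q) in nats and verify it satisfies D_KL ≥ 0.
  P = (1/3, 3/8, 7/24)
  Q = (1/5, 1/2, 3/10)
0.0542 nats

KL divergence satisfies the Gibbs inequality: D_KL(P||Q) ≥ 0 for all distributions P, Q.

D_KL(P||Q) = Σ p(x) log(p(x)/q(x))
Term by term:
  x=0: 1/3 × log_e[(1/3)/(1/5)] = 0.1703
  x=1: 3/8 × log_e[(3/8)/(1/2)] = -0.1079
  x=2: 7/24 × log_e[(7/24)/(3/10)] = -0.0082
D_KL(P||Q) = 0.0542 nats

D_KL(P||Q) = 0.0542 ≥ 0 ✓

This non-negativity is a fundamental property: relative entropy cannot be negative because it measures how different Q is from P.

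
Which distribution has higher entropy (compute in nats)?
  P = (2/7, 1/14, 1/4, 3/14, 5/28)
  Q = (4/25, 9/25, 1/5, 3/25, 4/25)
P

Computing entropies in nats:
H(P) = 1.5307
H(Q) = 1.5305

Distribution P has higher entropy.

Intuition: The distribution closer to uniform (more spread out) has higher entropy.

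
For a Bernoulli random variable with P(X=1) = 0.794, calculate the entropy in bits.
0.7338 bits

The binary entropy function is:
H(p) = -p log(p) - (1-p) log(1-p)

H(0.794) = -0.794 × log_2(0.794) - 0.206 × log_2(0.206)
H(0.794) = 0.7338 bits

Note: Binary entropy is maximized at p=0.5 (H=1 bit) and minimized at p=0 or p=1 (H=0).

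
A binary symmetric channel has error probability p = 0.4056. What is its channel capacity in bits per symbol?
0.0259 bits

For a binary symmetric channel (BSC) with error probability p:
Capacity C = 1 - H(p) bits per symbol

where H(p) = -p log₂(p) - (1-p) log₂(1-p) is the binary entropy function.

H(0.4056) = 0.9741 bits
C = 1 - 0.9741 = 0.0259 bits per symbol

This means we can reliably transmit up to 0.0259 bits of information per channel use.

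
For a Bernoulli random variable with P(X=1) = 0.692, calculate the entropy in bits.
0.8909 bits

The binary entropy function is:
H(p) = -p log(p) - (1-p) log(1-p)

H(0.692) = -0.692 × log_2(0.692) - 0.308 × log_2(0.308)
H(0.692) = 0.8909 bits

Note: Binary entropy is maximized at p=0.5 (H=1 bit) and minimized at p=0 or p=1 (H=0).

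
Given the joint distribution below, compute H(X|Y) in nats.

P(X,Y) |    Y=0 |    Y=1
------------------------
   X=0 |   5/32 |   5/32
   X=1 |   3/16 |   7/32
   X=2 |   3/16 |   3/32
1.0710 nats

Using the chain rule: H(X|Y) = H(X,Y) - H(Y)

First, compute H(X,Y) = 1.7622 nats

Marginal P(Y) = (17/32, 15/32)
H(Y) = 0.6912 nats

H(X|Y) = H(X,Y) - H(Y) = 1.7622 - 0.6912 = 1.0710 nats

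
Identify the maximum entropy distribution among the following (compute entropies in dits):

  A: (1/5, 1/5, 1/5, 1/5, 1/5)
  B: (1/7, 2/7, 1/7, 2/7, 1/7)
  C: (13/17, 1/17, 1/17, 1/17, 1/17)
A

For a discrete distribution over n outcomes, entropy is maximized by the uniform distribution.

Computing entropies:
H(A) = 0.6990 dits
H(B) = 0.6731 dits
H(C) = 0.3786 dits

The uniform distribution (where all probabilities equal 1/5) achieves the maximum entropy of log_10(5) = 0.6990 dits.

Distribution A has the highest entropy.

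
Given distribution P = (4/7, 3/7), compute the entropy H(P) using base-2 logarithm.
0.9852 bits

Shannon entropy is H(X) = -Σ p(x) log p(x).

For P = (4/7, 3/7):
H = -4/7 × log_2(4/7) -3/7 × log_2(3/7)
H = 0.9852 bits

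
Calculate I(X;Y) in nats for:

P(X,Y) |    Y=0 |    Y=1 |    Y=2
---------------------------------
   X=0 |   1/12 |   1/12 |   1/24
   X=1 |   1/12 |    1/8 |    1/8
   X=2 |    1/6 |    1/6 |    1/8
0.0133 nats

Mutual information: I(X;Y) = H(X) + H(Y) - H(X,Y)

Marginals:
P(X) = (5/24, 1/3, 11/24), H(X) = 1.0506 nats
P(Y) = (1/3, 3/8, 7/24), H(Y) = 1.0934 nats

Joint entropy: H(X,Y) = 2.1307 nats

I(X;Y) = 1.0506 + 1.0934 - 2.1307 = 0.0133 nats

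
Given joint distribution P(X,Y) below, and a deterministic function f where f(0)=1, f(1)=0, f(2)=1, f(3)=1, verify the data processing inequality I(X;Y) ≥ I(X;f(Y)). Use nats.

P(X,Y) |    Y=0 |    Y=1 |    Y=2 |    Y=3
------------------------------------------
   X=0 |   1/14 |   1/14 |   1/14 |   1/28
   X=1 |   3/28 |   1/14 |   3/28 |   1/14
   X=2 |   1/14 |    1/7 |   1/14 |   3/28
I(X;Y) = 0.0281, I(X;f(Y)) = 0.0125, inequality holds: 0.0281 ≥ 0.0125

Data Processing Inequality: For any Markov chain X → Y → Z, we have I(X;Y) ≥ I(X;Z).

Here Z = f(Y) is a deterministic function of Y, forming X → Y → Z.

Original I(X;Y) = 0.0281 nats

After applying f:
P(X,Z) where Z=f(Y):
- P(X,Z=0) = P(X,Y=1)
- P(X,Z=1) = P(X,Y=0) + P(X,Y=2) + P(X,Y=3)

I(X;Z) = I(X;f(Y)) = 0.0125 nats

Verification: 0.0281 ≥ 0.0125 ✓

Information cannot be created by processing; the function f can only lose information about X.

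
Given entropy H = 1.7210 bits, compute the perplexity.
3.2966

Perplexity is 2^H (or exp(H) for natural log).

H = 1.7210 bits
Perplexity = 2^1.7210 = 3.2966

Interpretation: The model's uncertainty is equivalent to choosing uniformly among 3.3 options.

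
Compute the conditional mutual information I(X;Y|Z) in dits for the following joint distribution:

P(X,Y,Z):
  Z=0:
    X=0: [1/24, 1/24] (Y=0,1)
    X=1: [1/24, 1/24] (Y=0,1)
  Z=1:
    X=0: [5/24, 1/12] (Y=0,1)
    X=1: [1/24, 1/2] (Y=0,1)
0.0815 dits

Conditional mutual information: I(X;Y|Z) = H(X|Z) + H(Y|Z) - H(X,Y|Z)

H(Z) = 0.1957
H(X,Z) = 0.4802 → H(X|Z) = 0.2845
H(Y,Z) = 0.4669 → H(Y|Z) = 0.2713
H(X,Y,Z) = 0.6699 → H(X,Y|Z) = 0.4742

I(X;Y|Z) = 0.2845 + 0.2713 - 0.4742 = 0.0815 dits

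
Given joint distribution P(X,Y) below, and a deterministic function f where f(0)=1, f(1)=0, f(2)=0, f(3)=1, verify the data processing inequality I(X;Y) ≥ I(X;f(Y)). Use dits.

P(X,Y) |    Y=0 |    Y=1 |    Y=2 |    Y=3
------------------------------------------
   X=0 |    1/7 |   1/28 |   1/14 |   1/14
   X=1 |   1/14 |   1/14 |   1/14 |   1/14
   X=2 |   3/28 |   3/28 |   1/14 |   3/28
I(X;Y) = 0.0117, I(X;f(Y)) = 0.0042, inequality holds: 0.0117 ≥ 0.0042

Data Processing Inequality: For any Markov chain X → Y → Z, we have I(X;Y) ≥ I(X;Z).

Here Z = f(Y) is a deterministic function of Y, forming X → Y → Z.

Original I(X;Y) = 0.0117 dits

After applying f:
P(X,Z) where Z=f(Y):
- P(X,Z=0) = P(X,Y=1) + P(X,Y=2)
- P(X,Z=1) = P(X,Y=0) + P(X,Y=3)

I(X;Z) = I(X;f(Y)) = 0.0042 dits

Verification: 0.0117 ≥ 0.0042 ✓

Information cannot be created by processing; the function f can only lose information about X.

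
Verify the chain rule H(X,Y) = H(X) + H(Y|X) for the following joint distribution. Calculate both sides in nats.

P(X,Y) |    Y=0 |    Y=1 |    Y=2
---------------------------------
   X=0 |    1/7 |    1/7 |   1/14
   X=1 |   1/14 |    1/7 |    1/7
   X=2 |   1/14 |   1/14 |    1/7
H(X,Y) = 2.1440, H(X) = 1.0934, H(Y|X) = 1.0506 (all in nats)

Chain rule: H(X,Y) = H(X) + H(Y|X)

Left side — joint entropy directly:
H(X,Y) = -Σ p(x,y) log p(x,y) = 2.1440 nats

Right side — compute H(Y|X) from the conditional distributions:
P(X) = (5/14, 5/14, 2/7), so H(X) = 1.0934 nats
H(Y|X) = Σ_x P(X=x) · H(Y|X=x):
  P(Y|X=0) = (2/5, 2/5, 1/5), H(Y|X=0) = 1.0549, weight P(X=0) = 5/14
  P(Y|X=1) = (1/5, 2/5, 2/5), H(Y|X=1) = 1.0549, weight P(X=1) = 5/14
  P(Y|X=2) = (1/4, 1/4, 1/2), H(Y|X=2) = 1.0397, weight P(X=2) = 2/7
H(Y|X) = 1.0506 nats

H(X) + H(Y|X) = 1.0934 + 1.0506 = 2.1440 nats

Both sides equal 2.1440 nats. ✓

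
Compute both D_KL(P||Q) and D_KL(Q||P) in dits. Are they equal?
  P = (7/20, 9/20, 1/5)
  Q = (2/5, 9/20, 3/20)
D_KL(P||Q) = 0.0047, D_KL(Q||P) = 0.0045

KL divergence is not symmetric: D_KL(P||Q) ≠ D_KL(Q||P) in general.

D_KL(P||Q) = 0.0047 dits
D_KL(Q||P) = 0.0045 dits

No, they are not equal!

This asymmetry is why KL divergence is not a true distance metric.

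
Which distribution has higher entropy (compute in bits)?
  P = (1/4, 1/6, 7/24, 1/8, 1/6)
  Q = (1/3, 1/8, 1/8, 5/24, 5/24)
P

Computing entropies in bits:
H(P) = 2.2551
H(Q) = 2.2213

Distribution P has higher entropy.

Intuition: The distribution closer to uniform (more spread out) has higher entropy.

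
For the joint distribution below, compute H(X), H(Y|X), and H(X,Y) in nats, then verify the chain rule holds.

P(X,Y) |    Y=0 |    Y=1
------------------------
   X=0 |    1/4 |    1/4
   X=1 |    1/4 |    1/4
H(X,Y) = 1.3863, H(X) = 0.6931, H(Y|X) = 0.6931 (all in nats)

Chain rule: H(X,Y) = H(X) + H(Y|X)

Left side — joint entropy directly:
H(X,Y) = -Σ p(x,y) log p(x,y) = 1.3863 nats

Right side — compute H(Y|X) from the conditional distributions:
P(X) = (1/2, 1/2), so H(X) = 0.6931 nats
H(Y|X) = Σ_x P(X=x) · H(Y|X=x):
  P(Y|X=0) = (1/2, 1/2), H(Y|X=0) = 0.6931, weight P(X=0) = 1/2
  P(Y|X=1) = (1/2, 1/2), H(Y|X=1) = 0.6931, weight P(X=1) = 1/2
H(Y|X) = 0.6931 nats

H(X) + H(Y|X) = 0.6931 + 0.6931 = 1.3863 nats

Both sides equal 1.3863 nats. ✓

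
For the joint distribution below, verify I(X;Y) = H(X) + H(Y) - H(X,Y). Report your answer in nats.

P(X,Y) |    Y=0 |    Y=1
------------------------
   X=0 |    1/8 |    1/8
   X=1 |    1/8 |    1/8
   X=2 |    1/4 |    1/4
I(X;Y) = 0.0000 nats

Mutual information has multiple equivalent forms:
- I(X;Y) = H(X) - H(X|Y)
- I(X;Y) = H(Y) - H(Y|X)
- I(X;Y) = H(X) + H(Y) - H(X,Y)

Computing all quantities:
H(X) = 1.0397, H(Y) = 0.6931, H(X,Y) = 1.7329
H(X|Y) = 1.0397, H(Y|X) = 0.6931

Verification:
H(X) - H(X|Y) = 1.0397 - 1.0397 = 0.0000
H(Y) - H(Y|X) = 0.6931 - 0.6931 = 0.0000
H(X) + H(Y) - H(X,Y) = 1.0397 + 0.6931 - 1.7329 = 0.0000

All forms give I(X;Y) = 0.0000 nats. ✓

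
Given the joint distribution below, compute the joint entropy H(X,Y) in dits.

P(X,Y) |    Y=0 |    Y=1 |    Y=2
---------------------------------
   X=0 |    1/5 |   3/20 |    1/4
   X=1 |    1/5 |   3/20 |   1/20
0.7423 dits

Joint entropy is H(X,Y) = -Σ_{x,y} p(x,y) log p(x,y).

Summing over all non-zero entries:
H(X,Y) = -[1/5·log_10(1/5) + 3/20·log_10(3/20) + 1/4·log_10(1/4) + 1/5·log_10(1/5) + 3/20·log_10(3/20) + 1/20·log_10(1/20)]
H(X,Y) = 0.7423 dits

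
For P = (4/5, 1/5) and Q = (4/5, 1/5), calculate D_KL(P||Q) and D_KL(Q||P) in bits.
D_KL(P||Q) = 0.0000, D_KL(Q||P) = 0.0000

KL divergence is not symmetric: D_KL(P||Q) ≠ D_KL(Q||P) in general.

D_KL(P||Q) = 0.0000 bits
D_KL(Q||P) = 0.0000 bits

In this case they happen to be equal (to 4 decimal places).

This asymmetry is why KL divergence is not a true distance metric.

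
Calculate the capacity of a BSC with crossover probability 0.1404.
0.4147 bits

For a binary symmetric channel (BSC) with error probability p:
Capacity C = 1 - H(p) bits per symbol

where H(p) = -p log₂(p) - (1-p) log₂(1-p) is the binary entropy function.

H(0.1404) = 0.5853 bits
C = 1 - 0.5853 = 0.4147 bits per symbol

This means we can reliably transmit up to 0.4147 bits of information per channel use.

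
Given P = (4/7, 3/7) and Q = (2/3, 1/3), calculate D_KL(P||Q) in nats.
0.0196 nats

KL divergence: D_KL(P||Q) = Σ p(x) log(p(x)/q(x))

Computing term by term:
  x=0: 4/7 × log_e[(4/7)/(2/3)] = 4/7 × -0.1542 = -0.0881
  x=1: 3/7 × log_e[(3/7)/(1/3)] = 3/7 × 0.2513 = 0.1077

D_KL(P||Q) = 0.0196 nats

Note: KL divergence is always non-negative and equals 0 iff P = Q.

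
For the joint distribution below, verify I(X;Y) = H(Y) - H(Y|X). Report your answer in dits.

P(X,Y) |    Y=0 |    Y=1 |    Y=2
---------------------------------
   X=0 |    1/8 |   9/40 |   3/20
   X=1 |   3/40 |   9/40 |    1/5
I(X;Y) = 0.0043 dits

Mutual information has multiple equivalent forms:
- I(X;Y) = H(X) - H(X|Y)
- I(X;Y) = H(Y) - H(Y|X)
- I(X;Y) = H(X) + H(Y) - H(X,Y)

Computing all quantities:
H(X) = 0.3010, H(Y) = 0.4554, H(X,Y) = 0.7522
H(X|Y) = 0.2967, H(Y|X) = 0.4511

Verification:
H(X) - H(X|Y) = 0.3010 - 0.2967 = 0.0043
H(Y) - H(Y|X) = 0.4554 - 0.4511 = 0.0043
H(X) + H(Y) - H(X,Y) = 0.3010 + 0.4554 - 0.7522 = 0.0043

All forms give I(X;Y) = 0.0043 dits. ✓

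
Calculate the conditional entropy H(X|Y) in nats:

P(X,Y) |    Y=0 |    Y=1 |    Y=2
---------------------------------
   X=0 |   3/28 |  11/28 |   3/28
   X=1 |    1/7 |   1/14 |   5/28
0.5591 nats

Using the chain rule: H(X|Y) = H(X,Y) - H(Y)

First, compute H(X,Y) = 1.6198 nats

Marginal P(Y) = (1/4, 13/28, 2/7)
H(Y) = 1.0607 nats

H(X|Y) = H(X,Y) - H(Y) = 1.6198 - 1.0607 = 0.5591 nats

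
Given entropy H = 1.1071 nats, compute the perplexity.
3.0256

Perplexity is e^H (or exp(H) for natural log).

H = 1.1071 nats
Perplexity = e^1.1071 = 3.0256

Interpretation: The model's uncertainty is equivalent to choosing uniformly among 3.0 options.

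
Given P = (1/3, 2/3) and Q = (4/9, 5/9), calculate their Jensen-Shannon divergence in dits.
0.0028 dits

Jensen-Shannon divergence is:
JSD(P||Q) = 0.5 × D_KL(P||M) + 0.5 × D_KL(Q||M)
where M = 0.5 × (P + Q) is the mixture distribution.

M = 0.5 × (1/3, 2/3) + 0.5 × (4/9, 5/9) = (7/18, 11/18)

D_KL(P||M) = 0.0029 dits
D_KL(Q||M) = 0.0028 dits

JSD(P||Q) = 0.5 × 0.0029 + 0.5 × 0.0028 = 0.0028 dits

Unlike KL divergence, JSD is symmetric and bounded: 0 ≤ JSD ≤ log(2).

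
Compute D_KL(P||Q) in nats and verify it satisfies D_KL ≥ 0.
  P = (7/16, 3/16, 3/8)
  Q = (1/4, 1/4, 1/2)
0.0830 nats

KL divergence satisfies the Gibbs inequality: D_KL(P||Q) ≥ 0 for all distributions P, Q.

D_KL(P||Q) = Σ p(x) log(p(x)/q(x))
Term by term:
  x=0: 7/16 × log_e[(7/16)/(1/4)] = 0.2448
  x=1: 3/16 × log_e[(3/16)/(1/4)] = -0.0539
  x=2: 3/8 × log_e[(3/8)/(1/2)] = -0.1079
D_KL(P||Q) = 0.0830 nats

D_KL(P||Q) = 0.0830 ≥ 0 ✓

This non-negativity is a fundamental property: relative entropy cannot be negative because it measures how different Q is from P.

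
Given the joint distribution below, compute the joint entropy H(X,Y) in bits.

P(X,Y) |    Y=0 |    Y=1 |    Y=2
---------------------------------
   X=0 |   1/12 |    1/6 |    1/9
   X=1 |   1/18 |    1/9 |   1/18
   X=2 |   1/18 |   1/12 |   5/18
2.9411 bits

Joint entropy is H(X,Y) = -Σ_{x,y} p(x,y) log p(x,y).

Summing over all non-zero entries:
H(X,Y) = -[1/12·log_2(1/12) + 1/6·log_2(1/6) + 1/9·log_2(1/9) + 1/18·log_2(1/18) + 1/9·log_2(1/9) + 1/18·log_2(1/18) + 1/18·log_2(1/18) + 1/12·log_2(1/12) + 5/18·log_2(5/18)]
H(X,Y) = 2.9411 bits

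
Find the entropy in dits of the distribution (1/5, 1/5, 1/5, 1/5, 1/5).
0.6990 dits

Shannon entropy is H(X) = -Σ p(x) log p(x).

For P = (1/5, 1/5, 1/5, 1/5, 1/5):
H = -1/5 × log_10(1/5) -1/5 × log_10(1/5) -1/5 × log_10(1/5) -1/5 × log_10(1/5) -1/5 × log_10(1/5)
H = 0.6990 dits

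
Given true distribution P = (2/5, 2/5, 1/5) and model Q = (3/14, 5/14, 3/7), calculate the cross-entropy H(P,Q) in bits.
1.7276 bits

Cross-entropy: H(P,Q) = -Σ p(x) log q(x)

Alternatively: H(P,Q) = H(P) + D_KL(P||Q)
H(P) = 1.5219 bits
D_KL(P||Q) = 0.2057 bits

H(P,Q) = 1.5219 + 0.2057 = 1.7276 bits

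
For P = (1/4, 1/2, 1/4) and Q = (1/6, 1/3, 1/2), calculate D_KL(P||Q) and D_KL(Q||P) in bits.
D_KL(P||Q) = 0.1887, D_KL(Q||P) = 0.2075

KL divergence is not symmetric: D_KL(P||Q) ≠ D_KL(Q||P) in general.

D_KL(P||Q) = 0.1887 bits
D_KL(Q||P) = 0.2075 bits

No, they are not equal!

This asymmetry is why KL divergence is not a true distance metric.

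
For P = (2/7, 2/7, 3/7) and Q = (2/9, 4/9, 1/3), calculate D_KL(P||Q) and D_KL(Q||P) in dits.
D_KL(P||Q) = 0.0231, D_KL(Q||P) = 0.0246

KL divergence is not symmetric: D_KL(P||Q) ≠ D_KL(Q||P) in general.

D_KL(P||Q) = 0.0231 dits
D_KL(Q||P) = 0.0246 dits

No, they are not equal!

This asymmetry is why KL divergence is not a true distance metric.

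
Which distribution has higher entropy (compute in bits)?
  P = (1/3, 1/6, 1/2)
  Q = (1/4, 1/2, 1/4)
Q

Computing entropies in bits:
H(P) = 1.4591
H(Q) = 1.5000

Distribution Q has higher entropy.

Intuition: The distribution closer to uniform (more spread out) has higher entropy.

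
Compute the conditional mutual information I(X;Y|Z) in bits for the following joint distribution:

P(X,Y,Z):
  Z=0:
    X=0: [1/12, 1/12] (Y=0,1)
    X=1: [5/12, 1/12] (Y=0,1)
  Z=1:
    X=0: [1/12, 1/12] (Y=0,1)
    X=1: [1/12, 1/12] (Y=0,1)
0.0492 bits

Conditional mutual information: I(X;Y|Z) = H(X|Z) + H(Y|Z) - H(X,Y|Z)

H(Z) = 0.9183
H(X,Z) = 1.7925 → H(X|Z) = 0.8742
H(Y,Z) = 1.7925 → H(Y|Z) = 0.8742
H(X,Y,Z) = 2.6175 → H(X,Y|Z) = 1.6992

I(X;Y|Z) = 0.8742 + 0.8742 - 1.6992 = 0.0492 bits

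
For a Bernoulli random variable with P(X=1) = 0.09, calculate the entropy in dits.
0.1314 dits

The binary entropy function is:
H(p) = -p log(p) - (1-p) log(1-p)

H(0.09) = -0.09 × log_10(0.09) - 0.91 × log_10(0.91)
H(0.09) = 0.1314 dits

Note: Binary entropy is maximized at p=0.5 (H=1 bit) and minimized at p=0 or p=1 (H=0).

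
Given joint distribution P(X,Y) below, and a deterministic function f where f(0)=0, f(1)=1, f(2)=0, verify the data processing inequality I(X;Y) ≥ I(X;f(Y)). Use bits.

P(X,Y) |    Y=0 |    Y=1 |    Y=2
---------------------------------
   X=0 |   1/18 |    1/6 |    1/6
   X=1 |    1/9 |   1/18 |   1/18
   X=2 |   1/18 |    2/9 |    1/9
I(X;Y) = 0.0975, I(X;f(Y)) = 0.0445, inequality holds: 0.0975 ≥ 0.0445

Data Processing Inequality: For any Markov chain X → Y → Z, we have I(X;Y) ≥ I(X;Z).

Here Z = f(Y) is a deterministic function of Y, forming X → Y → Z.

Original I(X;Y) = 0.0975 bits

After applying f:
P(X,Z) where Z=f(Y):
- P(X,Z=0) = P(X,Y=0) + P(X,Y=2)
- P(X,Z=1) = P(X,Y=1)

I(X;Z) = I(X;f(Y)) = 0.0445 bits

Verification: 0.0975 ≥ 0.0445 ✓

Information cannot be created by processing; the function f can only lose information about X.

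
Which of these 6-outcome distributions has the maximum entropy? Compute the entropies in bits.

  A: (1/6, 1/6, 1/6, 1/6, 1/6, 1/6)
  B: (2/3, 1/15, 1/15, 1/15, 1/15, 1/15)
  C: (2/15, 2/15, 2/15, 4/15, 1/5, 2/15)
A

For a discrete distribution over n outcomes, entropy is maximized by the uniform distribution.

Computing entropies:
H(A) = 2.5850 bits
H(B) = 1.6923 bits
H(C) = 2.5232 bits

The uniform distribution (where all probabilities equal 1/6) achieves the maximum entropy of log_2(6) = 2.5850 bits.

Distribution A has the highest entropy.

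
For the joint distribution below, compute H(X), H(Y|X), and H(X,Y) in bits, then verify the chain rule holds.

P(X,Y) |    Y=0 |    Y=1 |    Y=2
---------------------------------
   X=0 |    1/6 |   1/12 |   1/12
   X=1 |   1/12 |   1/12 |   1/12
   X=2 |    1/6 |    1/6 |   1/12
H(X,Y) = 3.0850, H(X) = 1.5546, H(Y|X) = 1.5304 (all in bits)

Chain rule: H(X,Y) = H(X) + H(Y|X)

Left side — joint entropy directly:
H(X,Y) = -Σ p(x,y) log p(x,y) = 3.0850 bits

Right side — compute H(Y|X) from the conditional distributions:
P(X) = (1/3, 1/4, 5/12), so H(X) = 1.5546 bits
H(Y|X) = Σ_x P(X=x) · H(Y|X=x):
  P(Y|X=0) = (1/2, 1/4, 1/4), H(Y|X=0) = 1.5000, weight P(X=0) = 1/3
  P(Y|X=1) = (1/3, 1/3, 1/3), H(Y|X=1) = 1.5850, weight P(X=1) = 1/4
  P(Y|X=2) = (2/5, 2/5, 1/5), H(Y|X=2) = 1.5219, weight P(X=2) = 5/12
H(Y|X) = 1.5304 bits

H(X) + H(Y|X) = 1.5546 + 1.5304 = 3.0850 bits

Both sides equal 3.0850 bits. ✓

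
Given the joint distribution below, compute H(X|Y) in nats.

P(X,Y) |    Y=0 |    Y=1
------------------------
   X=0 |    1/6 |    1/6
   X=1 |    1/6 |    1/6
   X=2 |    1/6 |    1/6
1.0986 nats

Using the chain rule: H(X|Y) = H(X,Y) - H(Y)

First, compute H(X,Y) = 1.7918 nats

Marginal P(Y) = (1/2, 1/2)
H(Y) = 0.6931 nats

H(X|Y) = H(X,Y) - H(Y) = 1.7918 - 0.6931 = 1.0986 nats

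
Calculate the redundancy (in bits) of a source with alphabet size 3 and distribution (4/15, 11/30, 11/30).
0.0150 bits

Redundancy measures how far a source is from maximum entropy:
R = H_max - H(X)

Maximum entropy for 3 symbols: H_max = log_2(3) = 1.5850 bits
Actual entropy: H(X) = 1.5700 bits
Redundancy: R = 1.5850 - 1.5700 = 0.0150 bits

This redundancy represents potential for compression: the source could be compressed by 0.0150 bits per symbol.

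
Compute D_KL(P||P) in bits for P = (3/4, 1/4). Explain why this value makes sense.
0.0000 bits

KL divergence satisfies the Gibbs inequality: D_KL(P||Q) ≥ 0 for all distributions P, Q.

D_KL(P||Q) = Σ p(x) log(p(x)/q(x))
Each term is p(x) × log_2(p(x)/p(x)) = p(x) × log_2(1) = 0, so the sum is 0.
D_KL(P||Q) = 0.0000 bits

When P = Q, the KL divergence is exactly 0, as there is no 'divergence' between identical distributions.

This non-negativity is a fundamental property: relative entropy cannot be negative because it measures how different Q is from P.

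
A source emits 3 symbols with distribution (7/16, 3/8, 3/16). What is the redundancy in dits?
0.0240 dits

Redundancy measures how far a source is from maximum entropy:
R = H_max - H(X)

Maximum entropy for 3 symbols: H_max = log_10(3) = 0.4771 dits
Actual entropy: H(X) = 0.4531 dits
Redundancy: R = 0.4771 - 0.4531 = 0.0240 dits

This redundancy represents potential for compression: the source could be compressed by 0.0240 dits per symbol.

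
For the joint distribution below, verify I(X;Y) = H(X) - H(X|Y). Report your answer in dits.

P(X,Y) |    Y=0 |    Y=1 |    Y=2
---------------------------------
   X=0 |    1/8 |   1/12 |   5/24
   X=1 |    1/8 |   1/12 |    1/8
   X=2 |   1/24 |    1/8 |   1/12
I(X;Y) = 0.0178 dits

Mutual information has multiple equivalent forms:
- I(X;Y) = H(X) - H(X|Y)
- I(X;Y) = H(Y) - H(Y|X)
- I(X;Y) = H(X) + H(Y) - H(X,Y)

Computing all quantities:
H(X) = 0.4680, H(Y) = 0.4706, H(X,Y) = 0.9208
H(X|Y) = 0.4502, H(Y|X) = 0.4528

Verification:
H(X) - H(X|Y) = 0.4680 - 0.4502 = 0.0178
H(Y) - H(Y|X) = 0.4706 - 0.4528 = 0.0178
H(X) + H(Y) - H(X,Y) = 0.4680 + 0.4706 - 0.9208 = 0.0178

All forms give I(X;Y) = 0.0178 dits. ✓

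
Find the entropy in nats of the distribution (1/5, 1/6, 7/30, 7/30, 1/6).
1.5983 nats

Shannon entropy is H(X) = -Σ p(x) log p(x).

For P = (1/5, 1/6, 7/30, 7/30, 1/6):
H = -1/5 × log_e(1/5) -1/6 × log_e(1/6) -7/30 × log_e(7/30) -7/30 × log_e(7/30) -1/6 × log_e(1/6)
H = 1.5983 nats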